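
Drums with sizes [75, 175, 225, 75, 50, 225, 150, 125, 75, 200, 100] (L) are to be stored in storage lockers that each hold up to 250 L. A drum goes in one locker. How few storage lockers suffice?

7

Total = 225 + 225 + 200 + 175 + 150 + 125 + 100 + 75 + 75 + 75 + 50 = 1475 L.
Lower bound: ⌈1475/250⌉ = 6 storage lockers.
A packing using 7 storage lockers:
  locker 1: 225 = 225
  locker 2: 225 = 225
  locker 3: 200 + 50 = 250
  locker 4: 175 + 75 = 250
  locker 5: 150 + 100 = 250
  locker 6: 125 + 75 = 200
  locker 7: 75 = 75
No arrangement into 6 storage lockers stays within capacity, so 7 is optimal.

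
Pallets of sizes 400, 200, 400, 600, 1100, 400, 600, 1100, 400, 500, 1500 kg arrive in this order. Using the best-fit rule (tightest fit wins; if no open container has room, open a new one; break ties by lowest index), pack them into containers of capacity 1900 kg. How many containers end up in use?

  400 → container 1 (new)  [load 400/1900]
  200 → container 1  [load 600/1900]
  400 → container 1  [load 1000/1900]
  600 → container 1  [load 1600/1900]
  1100 → container 2 (new)  [load 1100/1900]
  400 → container 2  [load 1500/1900]
  600 → container 3 (new)  [load 600/1900]
  1100 → container 3  [load 1700/1900]
  400 → container 2  [load 1900/1900]
  500 → container 4 (new)  [load 500/1900]
  1500 → container 5 (new)  [load 1500/1900]
5 containers opened.

5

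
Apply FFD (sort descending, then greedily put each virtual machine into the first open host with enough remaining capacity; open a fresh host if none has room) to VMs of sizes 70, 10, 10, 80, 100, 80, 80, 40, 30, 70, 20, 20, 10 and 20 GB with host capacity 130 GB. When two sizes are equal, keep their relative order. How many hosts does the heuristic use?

Sorted descending: 100, 80, 80, 80, 70, 70, 40, 30, 20, 20, 20, 10, 10, 10.
  100 → host 1 (new)  [load 100/130]
  80 → host 2 (new)  [load 80/130]
  80 → host 3 (new)  [load 80/130]
  80 → host 4 (new)  [load 80/130]
  70 → host 5 (new)  [load 70/130]
  70 → host 6 (new)  [load 70/130]
  40 → host 2  [load 120/130]
  30 → host 1  [load 130/130]
  20 → host 3  [load 100/130]
  20 → host 3  [load 120/130]
  20 → host 4  [load 100/130]
  10 → host 2  [load 130/130]
  10 → host 3  [load 130/130]
  10 → host 4  [load 110/130]
6 hosts opened.

6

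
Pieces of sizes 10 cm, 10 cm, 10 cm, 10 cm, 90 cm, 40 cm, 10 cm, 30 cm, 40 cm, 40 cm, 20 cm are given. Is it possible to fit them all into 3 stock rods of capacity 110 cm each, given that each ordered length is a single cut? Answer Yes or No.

A valid assignment using 3 stock rods:
  stock rod 1: 90 + 20 = 110
  stock rod 2: 40 + 40 + 30 = 110
  stock rod 3: 40 + 10 + 10 + 10 + 10 + 10 = 90
Every load is within 110 cm, so 3 stock rods suffice.

Yes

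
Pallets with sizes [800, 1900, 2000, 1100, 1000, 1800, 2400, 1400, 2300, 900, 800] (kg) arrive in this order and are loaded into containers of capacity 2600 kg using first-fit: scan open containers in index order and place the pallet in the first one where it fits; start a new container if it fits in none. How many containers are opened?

8

  800 → container 1 (new)  [load 800/2600]
  1900 → container 2 (new)  [load 1900/2600]
  2000 → container 3 (new)  [load 2000/2600]
  1100 → container 1  [load 1900/2600]
  1000 → container 4 (new)  [load 1000/2600]
  1800 → container 5 (new)  [load 1800/2600]
  2400 → container 6 (new)  [load 2400/2600]
  1400 → container 4  [load 2400/2600]
  2300 → container 7 (new)  [load 2300/2600]
  900 → container 8 (new)  [load 900/2600]
  800 → container 5  [load 2600/2600]
8 containers opened.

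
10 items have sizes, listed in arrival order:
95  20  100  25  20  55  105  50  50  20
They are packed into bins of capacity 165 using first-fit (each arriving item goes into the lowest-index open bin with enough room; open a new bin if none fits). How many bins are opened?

4

  95 → bin 1 (new)  [load 95/165]
  20 → bin 1  [load 115/165]
  100 → bin 2 (new)  [load 100/165]
  25 → bin 1  [load 140/165]
  20 → bin 1  [load 160/165]
  55 → bin 2  [load 155/165]
  105 → bin 3 (new)  [load 105/165]
  50 → bin 3  [load 155/165]
  50 → bin 4 (new)  [load 50/165]
  20 → bin 4  [load 70/165]
4 bins opened.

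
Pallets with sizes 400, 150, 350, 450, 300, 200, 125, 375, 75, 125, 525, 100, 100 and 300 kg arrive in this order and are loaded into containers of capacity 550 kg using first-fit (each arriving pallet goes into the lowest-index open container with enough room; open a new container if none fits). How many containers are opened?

7

  400 → container 1 (new)  [load 400/550]
  150 → container 1  [load 550/550]
  350 → container 2 (new)  [load 350/550]
  450 → container 3 (new)  [load 450/550]
  300 → container 4 (new)  [load 300/550]
  200 → container 2  [load 550/550]
  125 → container 4  [load 425/550]
  375 → container 5 (new)  [load 375/550]
  75 → container 3  [load 525/550]
  125 → container 4  [load 550/550]
  525 → container 6 (new)  [load 525/550]
  100 → container 5  [load 475/550]
  100 → container 7 (new)  [load 100/550]
  300 → container 7  [load 400/550]
7 containers opened.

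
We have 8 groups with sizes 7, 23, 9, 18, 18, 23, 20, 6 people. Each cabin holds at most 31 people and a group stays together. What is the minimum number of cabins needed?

Total = 23 + 23 + 20 + 18 + 18 + 9 + 7 + 6 = 124 people.
Lower bound: ⌈124/31⌉ = 4 cabins.
Also, 5 groups each exceed 31/2 people, and no two of those can share a cabin, so at least 5 cabins are needed.
A packing using 5 cabins:
  cabin 1: 23 + 7 = 30
  cabin 2: 23 + 6 = 29
  cabin 3: 20 + 9 = 29
  cabin 4: 18 = 18
  cabin 5: 18 = 18
This matches the lower bound, so 5 is optimal.

5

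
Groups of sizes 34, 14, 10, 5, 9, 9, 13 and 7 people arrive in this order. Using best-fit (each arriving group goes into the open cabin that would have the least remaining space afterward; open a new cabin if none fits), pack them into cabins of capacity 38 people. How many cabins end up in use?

3

  34 → cabin 1 (new)  [load 34/38]
  14 → cabin 2 (new)  [load 14/38]
  10 → cabin 2  [load 24/38]
  5 → cabin 2  [load 29/38]
  9 → cabin 2  [load 38/38]
  9 → cabin 3 (new)  [load 9/38]
  13 → cabin 3  [load 22/38]
  7 → cabin 3  [load 29/38]
3 cabins opened.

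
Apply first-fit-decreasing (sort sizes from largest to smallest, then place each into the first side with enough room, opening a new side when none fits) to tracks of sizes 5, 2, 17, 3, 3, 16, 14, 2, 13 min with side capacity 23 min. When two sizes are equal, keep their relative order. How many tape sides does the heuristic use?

Sorted descending: 17, 16, 14, 13, 5, 3, 3, 2, 2.
  17 → side 1 (new)  [load 17/23]
  16 → side 2 (new)  [load 16/23]
  14 → side 3 (new)  [load 14/23]
  13 → side 4 (new)  [load 13/23]
  5 → side 1  [load 22/23]
  3 → side 2  [load 19/23]
  3 → side 2  [load 22/23]
  2 → side 3  [load 16/23]
  2 → side 3  [load 18/23]
4 tape sides opened.

4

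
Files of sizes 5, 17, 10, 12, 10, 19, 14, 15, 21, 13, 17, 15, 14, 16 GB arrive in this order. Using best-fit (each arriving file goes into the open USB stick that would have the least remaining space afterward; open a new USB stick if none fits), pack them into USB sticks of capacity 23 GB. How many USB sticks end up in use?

  5 → USB stick 1 (new)  [load 5/23]
  17 → USB stick 1  [load 22/23]
  10 → USB stick 2 (new)  [load 10/23]
  12 → USB stick 2  [load 22/23]
  10 → USB stick 3 (new)  [load 10/23]
  19 → USB stick 4 (new)  [load 19/23]
  14 → USB stick 5 (new)  [load 14/23]
  15 → USB stick 6 (new)  [load 15/23]
  21 → USB stick 7 (new)  [load 21/23]
  13 → USB stick 3  [load 23/23]
  17 → USB stick 8 (new)  [load 17/23]
  15 → USB stick 9 (new)  [load 15/23]
  14 → USB stick 10 (new)  [load 14/23]
  16 → USB stick 11 (new)  [load 16/23]
11 USB sticks opened.

11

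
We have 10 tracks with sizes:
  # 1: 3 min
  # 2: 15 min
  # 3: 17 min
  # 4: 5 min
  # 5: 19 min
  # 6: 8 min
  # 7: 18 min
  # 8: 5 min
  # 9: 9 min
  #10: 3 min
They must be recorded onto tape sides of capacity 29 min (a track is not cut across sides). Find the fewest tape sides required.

4

Total = 19 + 18 + 17 + 15 + 9 + 8 + 5 + 5 + 3 + 3 = 102 min.
Lower bound: ⌈102/29⌉ = 4 tape sides.
A packing using 4 tape sides:
  side 1: 19 + 9 = 28
  side 2: 18 + 8 + 3 = 29
  side 3: 17 + 5 + 5 = 27
  side 4: 15 + 3 = 18
This matches the lower bound, so 4 is optimal.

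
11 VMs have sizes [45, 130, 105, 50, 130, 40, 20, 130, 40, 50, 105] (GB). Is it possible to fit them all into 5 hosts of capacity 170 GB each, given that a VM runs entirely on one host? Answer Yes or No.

Total = 845 GB; ⌈845/170⌉ = 5.
The bound of 5 does not rule out 5, but exhaustive search shows no assignment into 5 hosts of capacity 170 GB exists — the minimum is 6.

No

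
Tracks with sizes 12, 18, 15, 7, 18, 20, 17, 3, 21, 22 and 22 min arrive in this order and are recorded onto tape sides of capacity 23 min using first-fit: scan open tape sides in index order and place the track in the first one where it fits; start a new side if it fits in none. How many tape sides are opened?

9

  12 → side 1 (new)  [load 12/23]
  18 → side 2 (new)  [load 18/23]
  15 → side 3 (new)  [load 15/23]
  7 → side 1  [load 19/23]
  18 → side 4 (new)  [load 18/23]
  20 → side 5 (new)  [load 20/23]
  17 → side 6 (new)  [load 17/23]
  3 → side 1  [load 22/23]
  21 → side 7 (new)  [load 21/23]
  22 → side 8 (new)  [load 22/23]
  22 → side 9 (new)  [load 22/23]
9 tape sides opened.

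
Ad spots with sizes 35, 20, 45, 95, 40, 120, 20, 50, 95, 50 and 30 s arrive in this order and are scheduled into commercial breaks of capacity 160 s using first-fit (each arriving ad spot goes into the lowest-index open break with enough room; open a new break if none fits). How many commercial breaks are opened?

4

  35 → break 1 (new)  [load 35/160]
  20 → break 1  [load 55/160]
  45 → break 1  [load 100/160]
  95 → break 2 (new)  [load 95/160]
  40 → break 1  [load 140/160]
  120 → break 3 (new)  [load 120/160]
  20 → break 1  [load 160/160]
  50 → break 2  [load 145/160]
  95 → break 4 (new)  [load 95/160]
  50 → break 4  [load 145/160]
  30 → break 3  [load 150/160]
4 commercial breaks opened.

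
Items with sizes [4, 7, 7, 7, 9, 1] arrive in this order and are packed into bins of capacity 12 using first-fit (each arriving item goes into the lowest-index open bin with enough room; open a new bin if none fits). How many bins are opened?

  4 → bin 1 (new)  [load 4/12]
  7 → bin 1  [load 11/12]
  7 → bin 2 (new)  [load 7/12]
  7 → bin 3 (new)  [load 7/12]
  9 → bin 4 (new)  [load 9/12]
  1 → bin 1  [load 12/12]
4 bins opened.

4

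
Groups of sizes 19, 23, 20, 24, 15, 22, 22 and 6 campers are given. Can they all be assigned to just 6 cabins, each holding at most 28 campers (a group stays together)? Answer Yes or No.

No

Total = 151 campers; ⌈151/28⌉ = 6.
7 groups each exceed half the capacity and cannot share a cabin, forcing at least 7 cabins.
At least 7 cabins are required, but only 6 are allowed.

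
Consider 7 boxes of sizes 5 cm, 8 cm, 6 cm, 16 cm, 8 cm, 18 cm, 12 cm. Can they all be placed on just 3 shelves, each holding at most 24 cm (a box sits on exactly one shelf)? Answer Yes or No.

No

Total = 73 cm; ⌈73/24⌉ = 4.
At least 4 shelves are required, but only 3 are allowed.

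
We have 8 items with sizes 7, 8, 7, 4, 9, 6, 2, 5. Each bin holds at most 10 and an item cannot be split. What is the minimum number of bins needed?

6

Total = 9 + 8 + 7 + 7 + 6 + 5 + 4 + 2 = 48.
Lower bound: ⌈48/10⌉ = 5 bins.
A packing using 6 bins:
  bin 1: 9 = 9
  bin 2: 8 + 2 = 10
  bin 3: 7 = 7
  bin 4: 7 = 7
  bin 5: 6 + 4 = 10
  bin 6: 5 = 5
No arrangement into 5 bins stays within capacity, so 6 is optimal.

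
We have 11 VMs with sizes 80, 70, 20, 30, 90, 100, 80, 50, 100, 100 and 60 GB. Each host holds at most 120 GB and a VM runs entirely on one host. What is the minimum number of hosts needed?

Total = 100 + 100 + 100 + 90 + 80 + 80 + 70 + 60 + 50 + 30 + 20 = 780 GB.
Lower bound: ⌈780/120⌉ = 7 hosts.
A packing using 8 hosts:
  host 1: 100 + 20 = 120
  host 2: 100 = 100
  host 3: 100 = 100
  host 4: 90 + 30 = 120
  host 5: 80 = 80
  host 6: 80 = 80
  host 7: 70 + 50 = 120
  host 8: 60 = 60
No arrangement into 7 hosts stays within capacity, so 8 is optimal.

8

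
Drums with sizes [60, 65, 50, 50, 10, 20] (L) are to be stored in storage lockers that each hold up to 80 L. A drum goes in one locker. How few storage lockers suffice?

Total = 65 + 60 + 50 + 50 + 20 + 10 = 255 L.
Lower bound: ⌈255/80⌉ = 4 storage lockers.
A packing using 4 storage lockers:
  locker 1: 65 + 10 = 75
  locker 2: 60 + 20 = 80
  locker 3: 50 = 50
  locker 4: 50 = 50
This matches the lower bound, so 4 is optimal.

4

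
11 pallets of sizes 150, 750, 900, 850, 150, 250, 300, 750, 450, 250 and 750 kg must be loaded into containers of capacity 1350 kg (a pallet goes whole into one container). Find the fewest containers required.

Total = 900 + 850 + 750 + 750 + 750 + 450 + 300 + 250 + 250 + 150 + 150 = 5550 kg.
Lower bound: ⌈5550/1350⌉ = 5 containers.
A packing using 5 containers:
  container 1: 900 + 450 = 1350
  container 2: 850 + 300 + 150 = 1300
  container 3: 750 + 250 + 250 = 1250
  container 4: 750 + 150 = 900
  container 5: 750 = 750
This matches the lower bound, so 5 is optimal.

5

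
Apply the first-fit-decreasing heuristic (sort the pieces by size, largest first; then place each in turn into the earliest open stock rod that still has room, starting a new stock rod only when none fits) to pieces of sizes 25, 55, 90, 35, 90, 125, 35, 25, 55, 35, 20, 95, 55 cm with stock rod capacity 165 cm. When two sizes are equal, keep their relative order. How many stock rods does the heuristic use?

5

Sorted descending: 125, 95, 90, 90, 55, 55, 55, 35, 35, 35, 25, 25, 20.
  125 → stock rod 1 (new)  [load 125/165]
  95 → stock rod 2 (new)  [load 95/165]
  90 → stock rod 3 (new)  [load 90/165]
  90 → stock rod 4 (new)  [load 90/165]
  55 → stock rod 2  [load 150/165]
  55 → stock rod 3  [load 145/165]
  55 → stock rod 4  [load 145/165]
  35 → stock rod 1  [load 160/165]
  35 → stock rod 5 (new)  [load 35/165]
  35 → stock rod 5  [load 70/165]
  25 → stock rod 5  [load 95/165]
  25 → stock rod 5  [load 120/165]
  20 → stock rod 3  [load 165/165]
5 stock rods opened.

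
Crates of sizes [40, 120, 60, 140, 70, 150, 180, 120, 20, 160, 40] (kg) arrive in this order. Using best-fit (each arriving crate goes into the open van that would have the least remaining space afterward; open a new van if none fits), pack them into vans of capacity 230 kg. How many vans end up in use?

  40 → van 1 (new)  [load 40/230]
  120 → van 1  [load 160/230]
  60 → van 1  [load 220/230]
  140 → van 2 (new)  [load 140/230]
  70 → van 2  [load 210/230]
  150 → van 3 (new)  [load 150/230]
  180 → van 4 (new)  [load 180/230]
  120 → van 5 (new)  [load 120/230]
  20 → van 2  [load 230/230]
  160 → van 6 (new)  [load 160/230]
  40 → van 4  [load 220/230]
6 vans opened.

6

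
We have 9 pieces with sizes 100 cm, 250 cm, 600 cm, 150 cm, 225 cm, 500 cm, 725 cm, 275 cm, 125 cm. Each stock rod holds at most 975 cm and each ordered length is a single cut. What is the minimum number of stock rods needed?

Total = 725 + 600 + 500 + 275 + 250 + 225 + 150 + 125 + 100 = 2950 cm.
Lower bound: ⌈2950/975⌉ = 4 stock rods.
A packing using 4 stock rods:
  stock rod 1: 725 + 250 = 975
  stock rod 2: 600 + 275 + 100 = 975
  stock rod 3: 500 + 225 + 150 = 875
  stock rod 4: 125 = 125
This matches the lower bound, so 4 is optimal.

4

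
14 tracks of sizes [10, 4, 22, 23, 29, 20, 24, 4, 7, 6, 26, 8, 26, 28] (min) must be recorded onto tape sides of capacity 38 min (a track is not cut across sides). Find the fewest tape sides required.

Total = 29 + 28 + 26 + 26 + 24 + 23 + 22 + 20 + 10 + 8 + 7 + 6 + 4 + 4 = 237 min.
Lower bound: ⌈237/38⌉ = 7 tape sides.
Also, 8 tracks each exceed 19 min, and no two of those can share a side, so at least 8 tape sides are needed.
A packing using 8 tape sides:
  side 1: 29 + 8 = 37
  side 2: 28 + 10 = 38
  side 3: 26 + 7 + 4 = 37
  side 4: 26 + 6 + 4 = 36
  side 5: 24 = 24
  side 6: 23 = 23
  side 7: 22 = 22
  side 8: 20 = 20
This matches the lower bound, so 8 is optimal.

8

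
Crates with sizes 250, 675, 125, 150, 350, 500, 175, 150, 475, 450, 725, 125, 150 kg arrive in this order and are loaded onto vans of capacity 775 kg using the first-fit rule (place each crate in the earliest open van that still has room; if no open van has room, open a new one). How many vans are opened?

  250 → van 1 (new)  [load 250/775]
  675 → van 2 (new)  [load 675/775]
  125 → van 1  [load 375/775]
  150 → van 1  [load 525/775]
  350 → van 3 (new)  [load 350/775]
  500 → van 4 (new)  [load 500/775]
  175 → van 1  [load 700/775]
  150 → van 3  [load 500/775]
  475 → van 5 (new)  [load 475/775]
  450 → van 6 (new)  [load 450/775]
  725 → van 7 (new)  [load 725/775]
  125 → van 3  [load 625/775]
  150 → van 3  [load 775/775]
7 vans opened.

7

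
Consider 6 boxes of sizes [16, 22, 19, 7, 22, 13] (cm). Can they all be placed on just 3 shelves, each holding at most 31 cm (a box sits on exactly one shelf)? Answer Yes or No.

Total = 99 cm; ⌈99/31⌉ = 4.
At least 4 shelves are required, but only 3 are allowed.

No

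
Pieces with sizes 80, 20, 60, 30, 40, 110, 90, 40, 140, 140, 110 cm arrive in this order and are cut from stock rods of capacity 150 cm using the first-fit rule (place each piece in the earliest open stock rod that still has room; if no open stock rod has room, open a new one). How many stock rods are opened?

  80 → stock rod 1 (new)  [load 80/150]
  20 → stock rod 1  [load 100/150]
  60 → stock rod 2 (new)  [load 60/150]
  30 → stock rod 1  [load 130/150]
  40 → stock rod 2  [load 100/150]
  110 → stock rod 3 (new)  [load 110/150]
  90 → stock rod 4 (new)  [load 90/150]
  40 → stock rod 2  [load 140/150]
  140 → stock rod 5 (new)  [load 140/150]
  140 → stock rod 6 (new)  [load 140/150]
  110 → stock rod 7 (new)  [load 110/150]
7 stock rods opened.

7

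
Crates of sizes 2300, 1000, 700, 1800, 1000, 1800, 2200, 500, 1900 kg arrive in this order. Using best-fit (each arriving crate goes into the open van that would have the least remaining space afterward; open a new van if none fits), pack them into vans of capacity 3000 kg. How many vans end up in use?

5

  2300 → van 1 (new)  [load 2300/3000]
  1000 → van 2 (new)  [load 1000/3000]
  700 → van 1  [load 3000/3000]
  1800 → van 2  [load 2800/3000]
  1000 → van 3 (new)  [load 1000/3000]
  1800 → van 3  [load 2800/3000]
  2200 → van 4 (new)  [load 2200/3000]
  500 → van 4  [load 2700/3000]
  1900 → van 5 (new)  [load 1900/3000]
5 vans opened.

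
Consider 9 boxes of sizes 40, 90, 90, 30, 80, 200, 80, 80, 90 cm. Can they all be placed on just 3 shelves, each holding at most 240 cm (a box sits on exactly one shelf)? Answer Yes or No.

Total = 780 cm; ⌈780/240⌉ = 4.
At least 4 shelves are required, but only 3 are allowed.

No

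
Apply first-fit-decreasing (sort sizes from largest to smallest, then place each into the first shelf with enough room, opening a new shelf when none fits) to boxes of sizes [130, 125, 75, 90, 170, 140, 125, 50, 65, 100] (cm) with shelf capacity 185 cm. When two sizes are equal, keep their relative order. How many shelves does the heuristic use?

Sorted descending: 170, 140, 130, 125, 125, 100, 90, 75, 65, 50.
  170 → shelf 1 (new)  [load 170/185]
  140 → shelf 2 (new)  [load 140/185]
  130 → shelf 3 (new)  [load 130/185]
  125 → shelf 4 (new)  [load 125/185]
  125 → shelf 5 (new)  [load 125/185]
  100 → shelf 6 (new)  [load 100/185]
  90 → shelf 7 (new)  [load 90/185]
  75 → shelf 6  [load 175/185]
  65 → shelf 7  [load 155/185]
  50 → shelf 3  [load 180/185]
7 shelves opened.

7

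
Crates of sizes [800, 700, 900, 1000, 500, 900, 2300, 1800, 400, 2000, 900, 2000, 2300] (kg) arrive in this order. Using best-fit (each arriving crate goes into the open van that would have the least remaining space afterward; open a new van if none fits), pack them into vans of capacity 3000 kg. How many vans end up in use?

  800 → van 1 (new)  [load 800/3000]
  700 → van 1  [load 1500/3000]
  900 → van 1  [load 2400/3000]
  1000 → van 2 (new)  [load 1000/3000]
  500 → van 1  [load 2900/3000]
  900 → van 2  [load 1900/3000]
  2300 → van 3 (new)  [load 2300/3000]
  1800 → van 4 (new)  [load 1800/3000]
  400 → van 3  [load 2700/3000]
  2000 → van 5 (new)  [load 2000/3000]
  900 → van 5  [load 2900/3000]
  2000 → van 6 (new)  [load 2000/3000]
  2300 → van 7 (new)  [load 2300/3000]
7 vans opened.

7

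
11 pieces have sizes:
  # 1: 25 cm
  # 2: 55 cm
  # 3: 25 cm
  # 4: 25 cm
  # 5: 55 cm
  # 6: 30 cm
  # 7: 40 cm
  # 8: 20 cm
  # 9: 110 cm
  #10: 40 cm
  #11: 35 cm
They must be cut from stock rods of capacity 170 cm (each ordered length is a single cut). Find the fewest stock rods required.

Total = 110 + 55 + 55 + 40 + 40 + 35 + 30 + 25 + 25 + 25 + 20 = 460 cm.
Lower bound: ⌈460/170⌉ = 3 stock rods.
A packing using 3 stock rods:
  stock rod 1: 110 + 55 = 165
  stock rod 2: 55 + 40 + 40 + 35 = 170
  stock rod 3: 30 + 25 + 25 + 25 + 20 = 125
This matches the lower bound, so 3 is optimal.

3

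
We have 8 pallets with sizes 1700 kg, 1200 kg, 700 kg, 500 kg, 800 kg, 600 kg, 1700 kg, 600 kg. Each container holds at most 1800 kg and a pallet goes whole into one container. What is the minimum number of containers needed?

Total = 1700 + 1700 + 1200 + 800 + 700 + 600 + 600 + 500 = 7800 kg.
Lower bound: ⌈7800/1800⌉ = 5 containers.
A packing using 5 containers:
  container 1: 1700 = 1700
  container 2: 1700 = 1700
  container 3: 1200 + 600 = 1800
  container 4: 800 + 700 = 1500
  container 5: 600 + 500 = 1100
This matches the lower bound, so 5 is optimal.

5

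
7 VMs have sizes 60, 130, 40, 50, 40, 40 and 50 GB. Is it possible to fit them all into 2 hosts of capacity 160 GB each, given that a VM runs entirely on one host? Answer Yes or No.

Total = 410 GB; ⌈410/160⌉ = 3.
At least 3 hosts are required, but only 2 are allowed.

No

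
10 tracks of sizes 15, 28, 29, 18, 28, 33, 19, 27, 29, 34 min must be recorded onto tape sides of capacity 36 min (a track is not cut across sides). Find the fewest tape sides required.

Total = 34 + 33 + 29 + 29 + 28 + 28 + 27 + 19 + 18 + 15 = 260 min.
Lower bound: ⌈260/36⌉ = 8 tape sides.
A packing using 9 tape sides:
  side 1: 34 = 34
  side 2: 33 = 33
  side 3: 29 = 29
  side 4: 29 = 29
  side 5: 28 = 28
  side 6: 28 = 28
  side 7: 27 = 27
  side 8: 19 + 15 = 34
  side 9: 18 = 18
No arrangement into 8 tape sides stays within capacity, so 9 is optimal.

9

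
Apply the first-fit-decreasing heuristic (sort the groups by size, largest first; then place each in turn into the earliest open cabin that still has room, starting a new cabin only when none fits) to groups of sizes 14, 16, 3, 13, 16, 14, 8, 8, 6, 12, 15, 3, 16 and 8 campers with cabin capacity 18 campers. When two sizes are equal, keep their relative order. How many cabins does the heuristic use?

Sorted descending: 16, 16, 16, 15, 14, 14, 13, 12, 8, 8, 8, 6, 3, 3.
  16 → cabin 1 (new)  [load 16/18]
  16 → cabin 2 (new)  [load 16/18]
  16 → cabin 3 (new)  [load 16/18]
  15 → cabin 4 (new)  [load 15/18]
  14 → cabin 5 (new)  [load 14/18]
  14 → cabin 6 (new)  [load 14/18]
  13 → cabin 7 (new)  [load 13/18]
  12 → cabin 8 (new)  [load 12/18]
  8 → cabin 9 (new)  [load 8/18]
  8 → cabin 9  [load 16/18]
  8 → cabin 10 (new)  [load 8/18]
  6 → cabin 8  [load 18/18]
  3 → cabin 4  [load 18/18]
  3 → cabin 5  [load 17/18]
10 cabins opened.

10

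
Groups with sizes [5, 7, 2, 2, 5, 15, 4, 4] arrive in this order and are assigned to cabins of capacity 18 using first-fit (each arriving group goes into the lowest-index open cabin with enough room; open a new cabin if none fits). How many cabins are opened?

3

  5 → cabin 1 (new)  [load 5/18]
  7 → cabin 1  [load 12/18]
  2 → cabin 1  [load 14/18]
  2 → cabin 1  [load 16/18]
  5 → cabin 2 (new)  [load 5/18]
  15 → cabin 3 (new)  [load 15/18]
  4 → cabin 2  [load 9/18]
  4 → cabin 2  [load 13/18]
3 cabins opened.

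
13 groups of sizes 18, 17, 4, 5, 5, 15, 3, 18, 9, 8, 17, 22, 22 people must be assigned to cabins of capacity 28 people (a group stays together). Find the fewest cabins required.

7

Total = 22 + 22 + 18 + 18 + 17 + 17 + 15 + 9 + 8 + 5 + 5 + 4 + 3 = 163 people.
Lower bound: ⌈163/28⌉ = 6 cabins.
Also, 7 groups each exceed 14 people, and no two of those can share a cabin, so at least 7 cabins are needed.
A packing using 7 cabins:
  cabin 1: 22 + 5 = 27
  cabin 2: 22 + 5 = 27
  cabin 3: 18 + 9 = 27
  cabin 4: 18 + 8 = 26
  cabin 5: 17 + 4 + 3 = 24
  cabin 6: 17 = 17
  cabin 7: 15 = 15
This matches the lower bound, so 7 is optimal.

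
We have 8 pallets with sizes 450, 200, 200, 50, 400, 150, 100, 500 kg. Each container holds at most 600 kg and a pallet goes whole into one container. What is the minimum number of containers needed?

4

Total = 500 + 450 + 400 + 200 + 200 + 150 + 100 + 50 = 2050 kg.
Lower bound: ⌈2050/600⌉ = 4 containers.
A packing using 4 containers:
  container 1: 500 + 100 = 600
  container 2: 450 + 150 = 600
  container 3: 400 + 200 = 600
  container 4: 200 + 50 = 250
This matches the lower bound, so 4 is optimal.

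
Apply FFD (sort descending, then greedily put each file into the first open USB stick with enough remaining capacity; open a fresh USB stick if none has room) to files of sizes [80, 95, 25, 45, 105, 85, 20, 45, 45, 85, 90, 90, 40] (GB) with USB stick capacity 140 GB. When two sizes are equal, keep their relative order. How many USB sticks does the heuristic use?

7

Sorted descending: 105, 95, 90, 90, 85, 85, 80, 45, 45, 45, 40, 25, 20.
  105 → USB stick 1 (new)  [load 105/140]
  95 → USB stick 2 (new)  [load 95/140]
  90 → USB stick 3 (new)  [load 90/140]
  90 → USB stick 4 (new)  [load 90/140]
  85 → USB stick 5 (new)  [load 85/140]
  85 → USB stick 6 (new)  [load 85/140]
  80 → USB stick 7 (new)  [load 80/140]
  45 → USB stick 2  [load 140/140]
  45 → USB stick 3  [load 135/140]
  45 → USB stick 4  [load 135/140]
  40 → USB stick 5  [load 125/140]
  25 → USB stick 1  [load 130/140]
  20 → USB stick 6  [load 105/140]
7 USB sticks opened.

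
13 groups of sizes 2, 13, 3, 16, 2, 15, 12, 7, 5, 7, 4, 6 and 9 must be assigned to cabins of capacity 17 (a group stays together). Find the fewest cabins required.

Total = 16 + 15 + 13 + 12 + 9 + 7 + 7 + 6 + 5 + 4 + 3 + 2 + 2 = 101.
Lower bound: ⌈101/17⌉ = 6 cabins.
A packing using 6 cabins:
  cabin 1: 16 = 16
  cabin 2: 15 + 2 = 17
  cabin 3: 13 + 4 = 17
  cabin 4: 12 + 5 = 17
  cabin 5: 9 + 6 + 2 = 17
  cabin 6: 7 + 7 + 3 = 17
This matches the lower bound, so 6 is optimal.

6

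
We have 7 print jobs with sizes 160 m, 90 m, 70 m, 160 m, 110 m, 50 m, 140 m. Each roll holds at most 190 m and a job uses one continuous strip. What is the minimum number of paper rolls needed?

5

Total = 160 + 160 + 140 + 110 + 90 + 70 + 50 = 780 m.
Lower bound: ⌈780/190⌉ = 5 paper rolls.
A packing using 5 paper rolls:
  roll 1: 160 = 160
  roll 2: 160 = 160
  roll 3: 140 + 50 = 190
  roll 4: 110 + 70 = 180
  roll 5: 90 = 90
This matches the lower bound, so 5 is optimal.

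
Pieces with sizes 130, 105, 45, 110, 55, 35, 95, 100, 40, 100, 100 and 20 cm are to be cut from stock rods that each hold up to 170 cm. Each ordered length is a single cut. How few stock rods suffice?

7

Total = 130 + 110 + 105 + 100 + 100 + 100 + 95 + 55 + 45 + 40 + 35 + 20 = 935 cm.
Lower bound: ⌈935/170⌉ = 6 stock rods.
Also, 7 pieces each exceed 85 cm, and no two of those can share a stock rod, so at least 7 stock rods are needed.
A packing using 7 stock rods:
  stock rod 1: 130 + 40 = 170
  stock rod 2: 110 + 55 = 165
  stock rod 3: 105 + 45 + 20 = 170
  stock rod 4: 100 + 35 = 135
  stock rod 5: 100 = 100
  stock rod 6: 100 = 100
  stock rod 7: 95 = 95
This matches the lower bound, so 7 is optimal.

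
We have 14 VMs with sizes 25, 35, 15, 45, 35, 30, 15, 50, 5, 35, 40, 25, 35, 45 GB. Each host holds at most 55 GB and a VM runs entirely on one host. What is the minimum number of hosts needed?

10

Total = 50 + 45 + 45 + 40 + 35 + 35 + 35 + 35 + 30 + 25 + 25 + 15 + 15 + 5 = 435 GB.
Lower bound: ⌈435/55⌉ = 8 hosts.
Also, 9 VMs each exceed 55/2 GB, and no two of those can share a host, so at least 9 hosts are needed.
A packing using 10 hosts:
  host 1: 50 + 5 = 55
  host 2: 45 = 45
  host 3: 45 = 45
  host 4: 40 + 15 = 55
  host 5: 35 + 15 = 50
  host 6: 35 = 35
  host 7: 35 = 35
  host 8: 35 = 35
  host 9: 30 + 25 = 55
  host 10: 25 = 25
No arrangement into 9 hosts stays within capacity, so 10 is optimal.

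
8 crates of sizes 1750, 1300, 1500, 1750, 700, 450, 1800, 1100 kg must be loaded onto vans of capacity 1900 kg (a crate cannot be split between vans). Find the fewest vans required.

6

Total = 1800 + 1750 + 1750 + 1500 + 1300 + 1100 + 700 + 450 = 10350 kg.
Lower bound: ⌈10350/1900⌉ = 6 vans.
A packing using 6 vans:
  van 1: 1800 = 1800
  van 2: 1750 = 1750
  van 3: 1750 = 1750
  van 4: 1500 = 1500
  van 5: 1300 + 450 = 1750
  van 6: 1100 + 700 = 1800
This matches the lower bound, so 6 is optimal.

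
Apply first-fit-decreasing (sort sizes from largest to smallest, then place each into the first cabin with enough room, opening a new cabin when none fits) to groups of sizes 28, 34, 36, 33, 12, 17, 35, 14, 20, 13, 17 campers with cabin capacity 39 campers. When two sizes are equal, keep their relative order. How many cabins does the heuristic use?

8

Sorted descending: 36, 35, 34, 33, 28, 20, 17, 17, 14, 13, 12.
  36 → cabin 1 (new)  [load 36/39]
  35 → cabin 2 (new)  [load 35/39]
  34 → cabin 3 (new)  [load 34/39]
  33 → cabin 4 (new)  [load 33/39]
  28 → cabin 5 (new)  [load 28/39]
  20 → cabin 6 (new)  [load 20/39]
  17 → cabin 6  [load 37/39]
  17 → cabin 7 (new)  [load 17/39]
  14 → cabin 7  [load 31/39]
  13 → cabin 8 (new)  [load 13/39]
  12 → cabin 8  [load 25/39]
8 cabins opened.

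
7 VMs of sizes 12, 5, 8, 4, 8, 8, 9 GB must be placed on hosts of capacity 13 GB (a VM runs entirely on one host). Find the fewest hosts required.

Total = 12 + 9 + 8 + 8 + 8 + 5 + 4 = 54 GB.
Lower bound: ⌈54/13⌉ = 5 hosts.
A packing using 5 hosts:
  host 1: 12 = 12
  host 2: 9 + 4 = 13
  host 3: 8 + 5 = 13
  host 4: 8 = 8
  host 5: 8 = 8
This matches the lower bound, so 5 is optimal.

5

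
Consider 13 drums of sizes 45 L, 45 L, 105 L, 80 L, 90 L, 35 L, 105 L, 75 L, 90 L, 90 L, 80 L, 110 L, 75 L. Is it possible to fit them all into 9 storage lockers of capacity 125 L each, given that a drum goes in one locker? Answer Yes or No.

Total = 1025 L; ⌈1025/125⌉ = 9.
10 drums each exceed half the capacity and cannot share a locker, forcing at least 10 storage lockers.
At least 10 storage lockers are required, but only 9 are allowed.

No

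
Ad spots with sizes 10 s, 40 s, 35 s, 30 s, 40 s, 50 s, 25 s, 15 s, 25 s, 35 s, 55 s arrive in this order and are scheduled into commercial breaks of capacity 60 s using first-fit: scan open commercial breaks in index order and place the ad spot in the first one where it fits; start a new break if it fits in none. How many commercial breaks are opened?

  10 → break 1 (new)  [load 10/60]
  40 → break 1  [load 50/60]
  35 → break 2 (new)  [load 35/60]
  30 → break 3 (new)  [load 30/60]
  40 → break 4 (new)  [load 40/60]
  50 → break 5 (new)  [load 50/60]
  25 → break 2  [load 60/60]
  15 → break 3  [load 45/60]
  25 → break 6 (new)  [load 25/60]
  35 → break 6  [load 60/60]
  55 → break 7 (new)  [load 55/60]
7 commercial breaks opened.

7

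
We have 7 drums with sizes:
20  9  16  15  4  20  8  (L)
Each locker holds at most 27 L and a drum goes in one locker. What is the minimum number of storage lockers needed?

Total = 20 + 20 + 16 + 15 + 9 + 8 + 4 = 92 L.
Lower bound: ⌈92/27⌉ = 4 storage lockers.
A packing using 4 storage lockers:
  locker 1: 20 + 4 = 24
  locker 2: 20 = 20
  locker 3: 16 + 9 = 25
  locker 4: 15 + 8 = 23
This matches the lower bound, so 4 is optimal.

4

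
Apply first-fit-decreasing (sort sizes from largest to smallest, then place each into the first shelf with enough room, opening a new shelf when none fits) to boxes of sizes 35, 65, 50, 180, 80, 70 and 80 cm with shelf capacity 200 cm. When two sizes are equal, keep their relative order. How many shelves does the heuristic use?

Sorted descending: 180, 80, 80, 70, 65, 50, 35.
  180 → shelf 1 (new)  [load 180/200]
  80 → shelf 2 (new)  [load 80/200]
  80 → shelf 2  [load 160/200]
  70 → shelf 3 (new)  [load 70/200]
  65 → shelf 3  [load 135/200]
  50 → shelf 3  [load 185/200]
  35 → shelf 2  [load 195/200]
3 shelves opened.

3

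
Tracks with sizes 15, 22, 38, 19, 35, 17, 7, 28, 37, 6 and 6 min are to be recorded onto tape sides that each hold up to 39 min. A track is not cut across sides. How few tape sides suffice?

Total = 38 + 37 + 35 + 28 + 22 + 19 + 17 + 15 + 7 + 6 + 6 = 230 min.
Lower bound: ⌈230/39⌉ = 6 tape sides.
A packing using 7 tape sides:
  side 1: 38 = 38
  side 2: 37 = 37
  side 3: 35 = 35
  side 4: 28 + 7 = 35
  side 5: 22 + 17 = 39
  side 6: 19 + 15 = 34
  side 7: 6 + 6 = 12
No arrangement into 6 tape sides stays within capacity, so 7 is optimal.

7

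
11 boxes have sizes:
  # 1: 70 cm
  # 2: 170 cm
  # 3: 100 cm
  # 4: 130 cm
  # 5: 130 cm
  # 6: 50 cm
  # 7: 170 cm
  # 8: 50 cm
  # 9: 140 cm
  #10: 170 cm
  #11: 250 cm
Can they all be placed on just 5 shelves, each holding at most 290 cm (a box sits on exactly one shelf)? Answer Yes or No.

Total = 1430 cm; ⌈1430/290⌉ = 5.
The bound of 5 does not rule out 5, but exhaustive search shows no assignment into 5 shelves of capacity 290 cm exists — the minimum is 6.

No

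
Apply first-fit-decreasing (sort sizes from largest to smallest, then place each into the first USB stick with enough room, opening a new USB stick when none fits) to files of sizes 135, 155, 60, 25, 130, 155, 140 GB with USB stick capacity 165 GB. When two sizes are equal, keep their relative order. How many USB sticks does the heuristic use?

Sorted descending: 155, 155, 140, 135, 130, 60, 25.
  155 → USB stick 1 (new)  [load 155/165]
  155 → USB stick 2 (new)  [load 155/165]
  140 → USB stick 3 (new)  [load 140/165]
  135 → USB stick 4 (new)  [load 135/165]
  130 → USB stick 5 (new)  [load 130/165]
  60 → USB stick 6 (new)  [load 60/165]
  25 → USB stick 3  [load 165/165]
6 USB sticks opened.

6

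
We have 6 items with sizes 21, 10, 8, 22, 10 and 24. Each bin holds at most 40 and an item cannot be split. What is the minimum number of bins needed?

Total = 24 + 22 + 21 + 10 + 10 + 8 = 95.
Lower bound: ⌈95/40⌉ = 3 bins.
A packing using 3 bins:
  bin 1: 24 + 10 = 34
  bin 2: 22 + 10 + 8 = 40
  bin 3: 21 = 21
This matches the lower bound, so 3 is optimal.

3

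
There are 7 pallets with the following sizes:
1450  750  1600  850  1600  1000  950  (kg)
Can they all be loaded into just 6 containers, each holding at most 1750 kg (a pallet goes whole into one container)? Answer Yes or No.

Yes

A valid assignment using 6 containers:
  container 1: 1600 = 1600
  container 2: 1600 = 1600
  container 3: 1450 = 1450
  container 4: 1000 + 750 = 1750
  container 5: 950 = 950
  container 6: 850 = 850
Every load is within 1750 kg, so 6 containers suffice.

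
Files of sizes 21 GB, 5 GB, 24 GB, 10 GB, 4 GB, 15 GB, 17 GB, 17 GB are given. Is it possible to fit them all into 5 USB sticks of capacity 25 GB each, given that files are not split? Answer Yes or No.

A valid assignment using 5 USB sticks:
  USB stick 1: 24 = 24
  USB stick 2: 21 + 4 = 25
  USB stick 3: 17 + 5 = 22
  USB stick 4: 17 = 17
  USB stick 5: 15 + 10 = 25
Every load is within 25 GB, so 5 USB sticks suffice.

Yes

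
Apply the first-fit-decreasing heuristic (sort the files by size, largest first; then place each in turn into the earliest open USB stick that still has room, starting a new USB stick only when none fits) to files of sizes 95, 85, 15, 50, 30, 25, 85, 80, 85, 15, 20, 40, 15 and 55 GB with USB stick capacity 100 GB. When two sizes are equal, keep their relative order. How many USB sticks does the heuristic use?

Sorted descending: 95, 85, 85, 85, 80, 55, 50, 40, 30, 25, 20, 15, 15, 15.
  95 → USB stick 1 (new)  [load 95/100]
  85 → USB stick 2 (new)  [load 85/100]
  85 → USB stick 3 (new)  [load 85/100]
  85 → USB stick 4 (new)  [load 85/100]
  80 → USB stick 5 (new)  [load 80/100]
  55 → USB stick 6 (new)  [load 55/100]
  50 → USB stick 7 (new)  [load 50/100]
  40 → USB stick 6  [load 95/100]
  30 → USB stick 7  [load 80/100]
  25 → USB stick 8 (new)  [load 25/100]
  20 → USB stick 5  [load 100/100]
  15 → USB stick 2  [load 100/100]
  15 → USB stick 3  [load 100/100]
  15 → USB stick 4  [load 100/100]
8 USB sticks opened.

8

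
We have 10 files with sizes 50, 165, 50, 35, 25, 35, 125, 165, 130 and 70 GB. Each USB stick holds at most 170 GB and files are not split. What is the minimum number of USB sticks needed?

6

Total = 165 + 165 + 130 + 125 + 70 + 50 + 50 + 35 + 35 + 25 = 850 GB.
Lower bound: ⌈850/170⌉ = 5 USB sticks.
A packing using 6 USB sticks:
  USB stick 1: 165 = 165
  USB stick 2: 165 = 165
  USB stick 3: 130 + 35 = 165
  USB stick 4: 125 + 35 = 160
  USB stick 5: 70 + 50 + 50 = 170
  USB stick 6: 25 = 25
No arrangement into 5 USB sticks stays within capacity, so 6 is optimal.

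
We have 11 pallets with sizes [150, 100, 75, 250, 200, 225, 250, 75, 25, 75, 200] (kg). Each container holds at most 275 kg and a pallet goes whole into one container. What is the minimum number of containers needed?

7

Total = 250 + 250 + 225 + 200 + 200 + 150 + 100 + 75 + 75 + 75 + 25 = 1625 kg.
Lower bound: ⌈1625/275⌉ = 6 containers.
A packing using 7 containers:
  container 1: 250 + 25 = 275
  container 2: 250 = 250
  container 3: 225 = 225
  container 4: 200 + 75 = 275
  container 5: 200 + 75 = 275
  container 6: 150 + 100 = 250
  container 7: 75 = 75
No arrangement into 6 containers stays within capacity, so 7 is optimal.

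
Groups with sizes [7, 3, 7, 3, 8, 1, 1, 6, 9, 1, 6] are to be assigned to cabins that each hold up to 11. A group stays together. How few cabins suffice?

Total = 9 + 8 + 7 + 7 + 6 + 6 + 3 + 3 + 1 + 1 + 1 = 52.
Lower bound: ⌈52/11⌉ = 5 cabins.
Also, 6 groups each exceed 11/2, and no two of those can share a cabin, so at least 6 cabins are needed.
A packing using 6 cabins:
  cabin 1: 9 + 1 + 1 = 11
  cabin 2: 8 + 3 = 11
  cabin 3: 7 + 3 + 1 = 11
  cabin 4: 7 = 7
  cabin 5: 6 = 6
  cabin 6: 6 = 6
This matches the lower bound, so 6 is optimal.

6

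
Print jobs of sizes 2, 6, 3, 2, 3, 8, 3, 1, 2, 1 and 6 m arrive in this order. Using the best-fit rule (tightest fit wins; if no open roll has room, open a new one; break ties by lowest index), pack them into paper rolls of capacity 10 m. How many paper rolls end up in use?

  2 → roll 1 (new)  [load 2/10]
  6 → roll 1  [load 8/10]
  3 → roll 2 (new)  [load 3/10]
  2 → roll 1  [load 10/10]
  3 → roll 2  [load 6/10]
  8 → roll 3 (new)  [load 8/10]
  3 → roll 2  [load 9/10]
  1 → roll 2  [load 10/10]
  2 → roll 3  [load 10/10]
  1 → roll 4 (new)  [load 1/10]
  6 → roll 4  [load 7/10]
4 paper rolls opened.

4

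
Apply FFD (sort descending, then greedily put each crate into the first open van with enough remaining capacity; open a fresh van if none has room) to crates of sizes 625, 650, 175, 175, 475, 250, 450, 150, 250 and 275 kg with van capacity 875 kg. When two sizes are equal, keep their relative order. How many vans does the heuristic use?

Sorted descending: 650, 625, 475, 450, 275, 250, 250, 175, 175, 150.
  650 → van 1 (new)  [load 650/875]
  625 → van 2 (new)  [load 625/875]
  475 → van 3 (new)  [load 475/875]
  450 → van 4 (new)  [load 450/875]
  275 → van 3  [load 750/875]
  250 → van 2  [load 875/875]
  250 → van 4  [load 700/875]
  175 → van 1  [load 825/875]
  175 → van 4  [load 875/875]
  150 → van 5 (new)  [load 150/875]
5 vans opened.

5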